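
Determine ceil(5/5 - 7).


5/5 = 1
1 - 7 = -6
ceil(-6) = -6

-6


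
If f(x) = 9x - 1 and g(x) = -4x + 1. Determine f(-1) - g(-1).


f(-1) = -10
g(-1) = 5
Difference = -15

-15


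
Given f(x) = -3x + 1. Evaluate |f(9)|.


26


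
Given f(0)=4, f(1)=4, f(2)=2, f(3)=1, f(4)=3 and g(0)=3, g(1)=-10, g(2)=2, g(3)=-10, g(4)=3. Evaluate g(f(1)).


f(1) = 4
g(4) = 3

3


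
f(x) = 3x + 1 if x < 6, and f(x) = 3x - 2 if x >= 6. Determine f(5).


5 satisfies x < 6
f(5) = 16

16


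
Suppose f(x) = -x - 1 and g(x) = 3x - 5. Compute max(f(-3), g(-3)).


2


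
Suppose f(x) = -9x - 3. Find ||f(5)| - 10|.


f(5) = -48
|-48| = 48
|48 - 10| = 38

38


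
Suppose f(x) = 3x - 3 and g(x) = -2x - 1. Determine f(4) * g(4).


-81


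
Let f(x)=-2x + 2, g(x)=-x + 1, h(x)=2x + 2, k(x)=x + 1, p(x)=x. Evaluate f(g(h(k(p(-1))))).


p(-1) = -1
k(-1) = 0
h(0) = 2
g(2) = -1
f(-1) = 4

4


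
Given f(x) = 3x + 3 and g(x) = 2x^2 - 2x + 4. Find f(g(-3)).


87


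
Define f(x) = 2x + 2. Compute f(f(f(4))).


f(4) = 10
f(10) = 22
f(22) = 46

46


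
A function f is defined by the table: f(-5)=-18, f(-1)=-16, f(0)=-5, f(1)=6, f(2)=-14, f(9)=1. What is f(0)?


Reading from the table at x = 0

-5


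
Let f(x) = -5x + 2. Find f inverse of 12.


Solve -5x + 2 = 12
x = (12 - 2) / (-5) = -2

-2


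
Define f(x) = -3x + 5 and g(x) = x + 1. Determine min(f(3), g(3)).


f(3) = -4
g(3) = 4
min = -4

-4


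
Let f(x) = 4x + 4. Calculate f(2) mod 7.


f(2) = 12
12 mod 7 = 5

5


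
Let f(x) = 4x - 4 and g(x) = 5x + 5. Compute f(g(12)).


g(12) = 65
f(65) = 256

256


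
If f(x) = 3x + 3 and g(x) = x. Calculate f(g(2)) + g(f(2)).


f(g(2)) = 9
g(f(2)) = 9
Sum = 18

18


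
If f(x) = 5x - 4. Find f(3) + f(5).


f(3) = 11
f(5) = 21
Sum = 32

32


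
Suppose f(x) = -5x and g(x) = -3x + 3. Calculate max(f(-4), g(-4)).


f(-4) = 20
g(-4) = 15
max = 20

20


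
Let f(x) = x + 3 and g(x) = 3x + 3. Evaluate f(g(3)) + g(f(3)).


f(g(3)) = 15
g(f(3)) = 21
Sum = 36

36


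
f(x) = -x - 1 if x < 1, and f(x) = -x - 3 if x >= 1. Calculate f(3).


-6


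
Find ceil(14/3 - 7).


-2


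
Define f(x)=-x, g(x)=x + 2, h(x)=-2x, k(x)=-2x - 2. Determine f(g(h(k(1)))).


k(1) = -4
h(-4) = 8
g(8) = 10
f(10) = -10

-10


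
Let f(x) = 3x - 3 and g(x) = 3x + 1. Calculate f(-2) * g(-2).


f(-2) = -9
g(-2) = -5
Product = 45

45


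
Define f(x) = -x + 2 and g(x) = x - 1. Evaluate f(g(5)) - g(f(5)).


f(g(5)) = -2
g(f(5)) = -4
Difference = 2

2


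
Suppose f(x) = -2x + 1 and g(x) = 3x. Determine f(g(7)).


-41


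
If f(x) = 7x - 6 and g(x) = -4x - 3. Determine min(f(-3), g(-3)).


f(-3) = -27
g(-3) = 9
min = -27

-27


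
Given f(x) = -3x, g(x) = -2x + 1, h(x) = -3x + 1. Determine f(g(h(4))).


h(4) = -11
g(-11) = 23
f(23) = -69

-69


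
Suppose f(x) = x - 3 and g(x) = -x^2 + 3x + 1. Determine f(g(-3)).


g(-3) = -17
f(-17) = -20

-20


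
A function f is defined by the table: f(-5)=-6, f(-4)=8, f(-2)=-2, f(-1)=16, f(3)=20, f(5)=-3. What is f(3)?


20


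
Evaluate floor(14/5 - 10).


14/5 = 2.8
2.8 - 10 = -7.2
floor(-7.2) = -8

-8


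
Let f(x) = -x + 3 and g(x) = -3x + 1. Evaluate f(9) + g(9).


f(9) = -6
g(9) = -26
Sum = -32

-32


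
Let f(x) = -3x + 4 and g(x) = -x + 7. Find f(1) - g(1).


f(1) = 1
g(1) = 6
Difference = -5

-5


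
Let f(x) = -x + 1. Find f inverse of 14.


-13


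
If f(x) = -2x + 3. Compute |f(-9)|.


21


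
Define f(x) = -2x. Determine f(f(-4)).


f(-4) = 8
f(8) = -16

-16


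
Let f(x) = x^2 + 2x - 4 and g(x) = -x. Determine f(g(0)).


-4


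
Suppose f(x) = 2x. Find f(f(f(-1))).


f(-1) = -2
f(-2) = -4
f(-4) = -8

-8


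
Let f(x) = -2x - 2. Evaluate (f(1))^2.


f(1) = -4
(-4)^2 = 16

16


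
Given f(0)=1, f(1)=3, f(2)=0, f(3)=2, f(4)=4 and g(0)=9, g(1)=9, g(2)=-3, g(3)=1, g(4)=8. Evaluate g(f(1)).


f(1) = 3
g(3) = 1

1


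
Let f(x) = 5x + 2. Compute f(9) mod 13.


8


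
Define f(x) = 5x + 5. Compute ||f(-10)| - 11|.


f(-10) = -45
|-45| = 45
|45 - 11| = 34

34


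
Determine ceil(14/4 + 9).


14/4 = 3.5
3.5 + 9 = 12.5
ceil(12.5) = 13

13


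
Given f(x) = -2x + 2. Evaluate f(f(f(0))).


f(0) = 2
f(2) = -2
f(-2) = 6

6


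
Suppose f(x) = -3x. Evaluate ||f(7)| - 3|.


f(7) = -21
|-21| = 21
|21 - 3| = 18

18


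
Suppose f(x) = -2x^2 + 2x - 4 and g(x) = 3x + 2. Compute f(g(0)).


g(0) = 2
f(2) = (-2)*(2)^2 + 2*(2) - 4 = -8

-8


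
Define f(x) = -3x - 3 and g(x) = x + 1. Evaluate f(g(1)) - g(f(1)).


f(g(1)) = -9
g(f(1)) = -5
Difference = -4

-4


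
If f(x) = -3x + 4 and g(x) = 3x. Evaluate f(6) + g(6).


f(6) = -14
g(6) = 18
Sum = 4

4


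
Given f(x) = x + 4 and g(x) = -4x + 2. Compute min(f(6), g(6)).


-22


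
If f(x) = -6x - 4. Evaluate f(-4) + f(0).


f(-4) = 20
f(0) = -4
Sum = 16

16


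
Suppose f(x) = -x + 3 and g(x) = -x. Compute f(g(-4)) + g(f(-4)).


f(g(-4)) = -1
g(f(-4)) = -7
Sum = -8

-8


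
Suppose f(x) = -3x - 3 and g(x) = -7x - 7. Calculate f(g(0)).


g(0) = -7
f(-7) = 18

18


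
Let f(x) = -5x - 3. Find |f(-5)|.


f(-5) = 22
|22| = 22

22


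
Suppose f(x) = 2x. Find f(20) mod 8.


0


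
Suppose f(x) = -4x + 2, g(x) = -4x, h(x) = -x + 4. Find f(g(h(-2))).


h(-2) = 6
g(6) = -24
f(-24) = 98

98


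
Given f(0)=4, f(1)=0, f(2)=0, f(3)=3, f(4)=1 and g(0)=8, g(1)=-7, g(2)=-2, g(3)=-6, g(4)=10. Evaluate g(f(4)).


f(4) = 1
g(1) = -7

-7


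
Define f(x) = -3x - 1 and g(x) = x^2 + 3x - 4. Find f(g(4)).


g(4) = 24
f(24) = -73

-73


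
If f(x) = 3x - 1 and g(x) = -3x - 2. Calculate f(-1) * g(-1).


f(-1) = -4
g(-1) = 1
Product = -4

-4


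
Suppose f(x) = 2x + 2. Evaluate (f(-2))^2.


4


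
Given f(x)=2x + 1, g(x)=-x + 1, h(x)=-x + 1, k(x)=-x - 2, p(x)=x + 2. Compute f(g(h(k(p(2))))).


p(2) = 4
k(4) = -6
h(-6) = 7
g(7) = -6
f(-6) = -11

-11


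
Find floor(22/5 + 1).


5


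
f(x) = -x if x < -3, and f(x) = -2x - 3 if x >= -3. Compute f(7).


7 satisfies x >= -3
f(7) = -17

-17


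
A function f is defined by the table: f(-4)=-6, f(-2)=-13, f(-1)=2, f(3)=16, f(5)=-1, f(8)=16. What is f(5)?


Reading from the table at x = 5

-1


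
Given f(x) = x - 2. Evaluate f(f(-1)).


-5


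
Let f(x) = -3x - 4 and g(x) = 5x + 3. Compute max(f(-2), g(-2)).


f(-2) = 2
g(-2) = -7
max = 2

2


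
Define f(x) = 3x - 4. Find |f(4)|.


f(4) = 8
|8| = 8

8


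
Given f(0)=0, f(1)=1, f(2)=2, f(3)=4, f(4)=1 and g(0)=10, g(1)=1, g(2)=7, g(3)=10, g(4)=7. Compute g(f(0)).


f(0) = 0
g(0) = 10

10


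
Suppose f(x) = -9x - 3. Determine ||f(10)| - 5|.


f(10) = -93
|-93| = 93
|93 - 5| = 88

88


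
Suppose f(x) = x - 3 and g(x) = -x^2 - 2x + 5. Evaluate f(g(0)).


g(0) = 5
f(5) = 2

2


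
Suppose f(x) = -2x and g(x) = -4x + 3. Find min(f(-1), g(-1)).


f(-1) = 2
g(-1) = 7
min = 2

2


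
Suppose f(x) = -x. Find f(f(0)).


0


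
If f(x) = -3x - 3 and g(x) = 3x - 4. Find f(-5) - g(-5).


f(-5) = 12
g(-5) = -19
Difference = 31

31


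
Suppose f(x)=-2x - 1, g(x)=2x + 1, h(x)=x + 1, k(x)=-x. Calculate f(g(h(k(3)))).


k(3) = -3
h(-3) = -2
g(-2) = -3
f(-3) = 5

5


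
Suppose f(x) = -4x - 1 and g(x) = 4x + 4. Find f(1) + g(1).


f(1) = -5
g(1) = 8
Sum = 3

3


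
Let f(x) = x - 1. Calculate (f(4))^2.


f(4) = 3
(3)^2 = 9

9


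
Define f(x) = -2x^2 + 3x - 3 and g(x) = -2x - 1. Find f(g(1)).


g(1) = -3
f(-3) = (-2)*(-3)^2 + 3*(-3) - 3 = -30

-30


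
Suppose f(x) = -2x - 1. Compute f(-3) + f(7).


-10


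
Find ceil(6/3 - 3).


6/3 = 2
2 - 3 = -1
ceil(-1) = -1

-1


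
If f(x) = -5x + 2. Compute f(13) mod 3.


f(13) = -63
-63 mod 3 = 0

0


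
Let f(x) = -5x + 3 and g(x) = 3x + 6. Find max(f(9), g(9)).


f(9) = -42
g(9) = 33
max = 33

33


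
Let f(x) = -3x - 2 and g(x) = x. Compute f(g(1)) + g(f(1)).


f(g(1)) = -5
g(f(1)) = -5
Sum = -10

-10


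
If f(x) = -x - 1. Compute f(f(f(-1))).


f(-1) = 0
f(0) = -1
f(-1) = 0

0


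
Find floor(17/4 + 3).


7


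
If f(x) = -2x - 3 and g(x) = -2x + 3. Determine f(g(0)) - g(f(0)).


-18


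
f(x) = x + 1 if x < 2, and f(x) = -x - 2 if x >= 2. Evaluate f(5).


5 satisfies x >= 2
f(5) = -7

-7


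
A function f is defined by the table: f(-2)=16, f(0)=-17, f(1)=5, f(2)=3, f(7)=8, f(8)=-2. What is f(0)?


Reading from the table at x = 0

-17


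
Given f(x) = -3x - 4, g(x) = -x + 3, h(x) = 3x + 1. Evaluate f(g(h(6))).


h(6) = 19
g(19) = -16
f(-16) = 44

44


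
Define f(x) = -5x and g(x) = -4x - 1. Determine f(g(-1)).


-15


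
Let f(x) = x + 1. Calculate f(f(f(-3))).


0


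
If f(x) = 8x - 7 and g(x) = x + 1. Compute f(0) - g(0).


f(0) = -7
g(0) = 1
Difference = -8

-8


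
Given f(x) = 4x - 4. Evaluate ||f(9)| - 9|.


23


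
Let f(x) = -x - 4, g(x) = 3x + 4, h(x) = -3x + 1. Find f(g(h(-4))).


-47


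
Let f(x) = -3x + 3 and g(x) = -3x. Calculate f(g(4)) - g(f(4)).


f(g(4)) = 39
g(f(4)) = 27
Difference = 12

12


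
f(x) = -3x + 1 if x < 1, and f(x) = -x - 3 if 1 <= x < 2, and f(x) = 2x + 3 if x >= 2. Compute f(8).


8 satisfies x >= 2
f(8) = 19

19


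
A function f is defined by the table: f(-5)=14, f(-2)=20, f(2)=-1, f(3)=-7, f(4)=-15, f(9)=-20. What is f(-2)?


20


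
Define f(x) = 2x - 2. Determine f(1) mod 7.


f(1) = 0
0 mod 7 = 0

0


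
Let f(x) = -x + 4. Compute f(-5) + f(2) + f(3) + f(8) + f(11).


f(-5) = 9
f(2) = 2
f(3) = 1
f(8) = -4
f(11) = -7
Sum = 1

1


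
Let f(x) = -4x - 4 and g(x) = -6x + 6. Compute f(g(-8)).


g(-8) = 54
f(54) = -220

-220


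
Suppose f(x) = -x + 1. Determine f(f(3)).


f(3) = -2
f(-2) = 3

3


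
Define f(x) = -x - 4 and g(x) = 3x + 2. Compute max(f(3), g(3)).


f(3) = -7
g(3) = 11
max = 11

11


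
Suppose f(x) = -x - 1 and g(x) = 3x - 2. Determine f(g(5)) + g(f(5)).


f(g(5)) = -14
g(f(5)) = -20
Sum = -34

-34


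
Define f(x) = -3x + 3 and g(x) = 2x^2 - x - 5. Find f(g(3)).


g(3) = 10
f(10) = -27

-27


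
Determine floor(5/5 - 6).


5/5 = 1
1 - 6 = -5
floor(-5) = -5

-5


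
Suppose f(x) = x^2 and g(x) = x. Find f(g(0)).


g(0) = 0
f(0) = 1*(0)^2 = 0

0


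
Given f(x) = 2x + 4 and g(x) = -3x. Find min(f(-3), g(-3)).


f(-3) = -2
g(-3) = 9
min = -2

-2


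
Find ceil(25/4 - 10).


25/4 = 6.25
6.25 - 10 = -3.75
ceil(-3.75) = -3

-3


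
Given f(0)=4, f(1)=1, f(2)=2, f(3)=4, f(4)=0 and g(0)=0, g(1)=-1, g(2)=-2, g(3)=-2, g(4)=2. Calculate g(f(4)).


f(4) = 0
g(0) = 0

0


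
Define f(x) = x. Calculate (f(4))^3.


f(4) = 4
(4)^3 = 64

64


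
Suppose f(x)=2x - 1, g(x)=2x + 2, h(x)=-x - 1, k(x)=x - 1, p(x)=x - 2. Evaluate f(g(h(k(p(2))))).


p(2) = 0
k(0) = -1
h(-1) = 0
g(0) = 2
f(2) = 3

3


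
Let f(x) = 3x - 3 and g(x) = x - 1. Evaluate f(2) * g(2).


f(2) = 3
g(2) = 1
Product = 3

3


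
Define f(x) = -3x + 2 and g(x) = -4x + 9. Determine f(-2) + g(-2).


f(-2) = 8
g(-2) = 17
Sum = 25

25


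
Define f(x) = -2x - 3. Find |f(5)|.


f(5) = -13
|-13| = 13

13


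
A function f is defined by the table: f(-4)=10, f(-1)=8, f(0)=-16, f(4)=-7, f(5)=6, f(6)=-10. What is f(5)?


6


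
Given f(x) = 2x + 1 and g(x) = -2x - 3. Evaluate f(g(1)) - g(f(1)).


0


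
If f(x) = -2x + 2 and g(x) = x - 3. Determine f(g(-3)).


g(-3) = -6
f(-6) = 14

14


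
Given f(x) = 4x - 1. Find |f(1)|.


3


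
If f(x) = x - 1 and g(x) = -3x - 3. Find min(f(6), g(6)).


-21


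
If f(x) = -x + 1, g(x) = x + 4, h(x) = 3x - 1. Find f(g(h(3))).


h(3) = 8
g(8) = 12
f(12) = -11

-11


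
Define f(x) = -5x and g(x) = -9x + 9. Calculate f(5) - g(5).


11


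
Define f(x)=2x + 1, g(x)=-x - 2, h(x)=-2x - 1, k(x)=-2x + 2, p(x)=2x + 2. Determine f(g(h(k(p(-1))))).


p(-1) = 0
k(0) = 2
h(2) = -5
g(-5) = 3
f(3) = 7

7


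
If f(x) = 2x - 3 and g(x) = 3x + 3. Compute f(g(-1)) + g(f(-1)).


f(g(-1)) = -3
g(f(-1)) = -12
Sum = -15

-15


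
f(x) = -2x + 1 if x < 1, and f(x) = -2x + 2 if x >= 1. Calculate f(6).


6 satisfies x >= 1
f(6) = -10

-10


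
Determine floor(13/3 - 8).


13/3 = 4.3333
4.3333 - 8 = -3.6667
floor(-3.6667) = -4

-4


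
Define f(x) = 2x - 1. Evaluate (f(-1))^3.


f(-1) = -3
(-3)^3 = -27

-27


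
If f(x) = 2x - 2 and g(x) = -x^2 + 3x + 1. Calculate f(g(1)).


g(1) = 3
f(3) = 4

4


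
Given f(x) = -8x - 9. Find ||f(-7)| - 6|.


f(-7) = 47
|47| = 47
|47 - 6| = 41

41


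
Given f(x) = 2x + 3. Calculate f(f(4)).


25


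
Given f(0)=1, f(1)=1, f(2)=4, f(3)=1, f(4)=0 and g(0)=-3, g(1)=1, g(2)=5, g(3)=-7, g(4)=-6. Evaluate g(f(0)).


f(0) = 1
g(1) = 1

1


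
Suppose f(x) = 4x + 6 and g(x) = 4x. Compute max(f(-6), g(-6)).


f(-6) = -18
g(-6) = -24
max = -18

-18


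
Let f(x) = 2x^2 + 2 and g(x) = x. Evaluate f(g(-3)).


g(-3) = -3
f(-3) = 2*(-3)^2 + 2 = 20

20


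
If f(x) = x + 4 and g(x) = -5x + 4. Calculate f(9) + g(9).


f(9) = 13
g(9) = -41
Sum = -28

-28


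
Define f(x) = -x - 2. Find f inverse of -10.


Solve -x - 2 = -10
x = (-10 + 2) / (-1) = 8

8


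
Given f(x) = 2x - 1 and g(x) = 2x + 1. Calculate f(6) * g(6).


143


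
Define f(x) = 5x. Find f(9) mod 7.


3


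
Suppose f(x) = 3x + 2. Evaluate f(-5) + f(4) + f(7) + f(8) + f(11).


f(-5) = -13
f(4) = 14
f(7) = 23
f(8) = 26
f(11) = 35
Sum = 85

85


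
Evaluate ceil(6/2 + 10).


6/2 = 3
3 + 10 = 13
ceil(13) = 13

13


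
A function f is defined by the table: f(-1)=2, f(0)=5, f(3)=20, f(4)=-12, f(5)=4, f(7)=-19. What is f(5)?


Reading from the table at x = 5

4


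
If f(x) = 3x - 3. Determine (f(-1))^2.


f(-1) = -6
(-6)^2 = 36

36


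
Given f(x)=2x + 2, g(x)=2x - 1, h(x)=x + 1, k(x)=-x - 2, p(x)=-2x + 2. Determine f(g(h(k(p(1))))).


p(1) = 0
k(0) = -2
h(-2) = -1
g(-1) = -3
f(-3) = -4

-4


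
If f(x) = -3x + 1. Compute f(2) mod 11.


f(2) = -5
-5 mod 11 = 6

6


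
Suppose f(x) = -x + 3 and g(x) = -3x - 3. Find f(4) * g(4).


15


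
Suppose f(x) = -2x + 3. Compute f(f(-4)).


f(-4) = 11
f(11) = -19

-19


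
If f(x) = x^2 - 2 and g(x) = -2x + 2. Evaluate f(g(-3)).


g(-3) = 8
f(8) = 1*(8)^2 - 2 = 62

62


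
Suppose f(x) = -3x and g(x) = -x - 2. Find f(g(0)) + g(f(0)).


f(g(0)) = 6
g(f(0)) = -2
Sum = 4

4


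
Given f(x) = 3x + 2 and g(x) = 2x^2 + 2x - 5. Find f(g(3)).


59


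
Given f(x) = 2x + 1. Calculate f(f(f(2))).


f(2) = 5
f(5) = 11
f(11) = 23

23


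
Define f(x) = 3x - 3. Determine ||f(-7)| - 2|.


f(-7) = -24
|-24| = 24
|24 - 2| = 22

22


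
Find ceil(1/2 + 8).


1/2 = 0.5
0.5 + 8 = 8.5
ceil(8.5) = 9

9


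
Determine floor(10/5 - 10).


10/5 = 2
2 - 10 = -8
floor(-8) = -8

-8


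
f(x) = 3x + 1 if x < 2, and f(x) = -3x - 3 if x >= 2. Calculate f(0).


0 satisfies x < 2
f(0) = 1

1


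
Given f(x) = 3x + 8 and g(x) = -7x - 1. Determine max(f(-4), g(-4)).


f(-4) = -4
g(-4) = 27
max = 27

27


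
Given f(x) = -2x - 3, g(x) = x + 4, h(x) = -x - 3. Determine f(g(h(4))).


h(4) = -7
g(-7) = -3
f(-3) = 3

3


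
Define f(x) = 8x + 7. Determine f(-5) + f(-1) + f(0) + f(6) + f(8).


f(-5) = -33
f(-1) = -1
f(0) = 7
f(6) = 55
f(8) = 71
Sum = 99

99


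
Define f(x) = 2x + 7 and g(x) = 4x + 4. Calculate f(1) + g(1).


f(1) = 9
g(1) = 8
Sum = 17

17


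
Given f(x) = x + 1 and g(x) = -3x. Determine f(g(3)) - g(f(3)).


f(g(3)) = -8
g(f(3)) = -12
Difference = 4

4


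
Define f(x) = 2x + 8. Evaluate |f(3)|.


f(3) = 14
|14| = 14

14


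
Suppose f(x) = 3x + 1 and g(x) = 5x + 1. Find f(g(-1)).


-11


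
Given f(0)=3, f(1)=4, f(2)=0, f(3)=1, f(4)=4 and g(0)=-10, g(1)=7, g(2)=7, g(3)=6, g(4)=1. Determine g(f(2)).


f(2) = 0
g(0) = -10

-10


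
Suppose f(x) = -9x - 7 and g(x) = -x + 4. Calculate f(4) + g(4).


f(4) = -43
g(4) = 0
Sum = -43

-43


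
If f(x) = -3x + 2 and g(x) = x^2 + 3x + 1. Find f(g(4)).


-85


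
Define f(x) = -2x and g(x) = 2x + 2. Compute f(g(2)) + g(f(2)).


f(g(2)) = -12
g(f(2)) = -6
Sum = -18

-18


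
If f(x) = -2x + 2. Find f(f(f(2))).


f(2) = -2
f(-2) = 6
f(6) = -10

-10


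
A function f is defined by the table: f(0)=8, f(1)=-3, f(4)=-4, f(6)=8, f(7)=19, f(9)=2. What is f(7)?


Reading from the table at x = 7

19


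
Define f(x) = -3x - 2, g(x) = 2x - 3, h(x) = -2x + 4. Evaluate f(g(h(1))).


h(1) = 2
g(2) = 1
f(1) = -5

-5


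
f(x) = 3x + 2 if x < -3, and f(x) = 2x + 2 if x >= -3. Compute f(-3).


-3 satisfies x >= -3
f(-3) = -4

-4


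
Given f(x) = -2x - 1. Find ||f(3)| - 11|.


f(3) = -7
|-7| = 7
|7 - 11| = 4

4


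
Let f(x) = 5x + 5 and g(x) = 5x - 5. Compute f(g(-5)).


g(-5) = -30
f(-30) = -145

-145


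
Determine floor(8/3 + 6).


8/3 = 2.6667
2.6667 + 6 = 8.6667
floor(8.6667) = 8

8


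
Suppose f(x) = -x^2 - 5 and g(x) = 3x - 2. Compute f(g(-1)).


-30


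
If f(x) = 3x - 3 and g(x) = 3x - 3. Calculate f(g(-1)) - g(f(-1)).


f(g(-1)) = -21
g(f(-1)) = -21
Difference = 0

0


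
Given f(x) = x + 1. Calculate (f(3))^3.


f(3) = 4
(4)^3 = 64

64


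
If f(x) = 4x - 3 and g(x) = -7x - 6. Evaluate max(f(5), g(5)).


f(5) = 17
g(5) = -41
max = 17

17


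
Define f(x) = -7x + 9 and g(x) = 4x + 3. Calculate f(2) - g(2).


f(2) = -5
g(2) = 11
Difference = -16

-16


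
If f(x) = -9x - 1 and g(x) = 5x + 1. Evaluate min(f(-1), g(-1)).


f(-1) = 8
g(-1) = -4
min = -4

-4


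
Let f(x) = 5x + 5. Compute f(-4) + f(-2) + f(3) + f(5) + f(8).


f(-4) = -15
f(-2) = -5
f(3) = 20
f(5) = 30
f(8) = 45
Sum = 75

75


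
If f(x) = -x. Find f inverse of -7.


Solve -x = -7
x = (-7) / (-1) = 7

7


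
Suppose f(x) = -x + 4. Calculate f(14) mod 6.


f(14) = -10
-10 mod 6 = 2

2


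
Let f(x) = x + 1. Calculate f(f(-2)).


f(-2) = -1
f(-1) = 0

0


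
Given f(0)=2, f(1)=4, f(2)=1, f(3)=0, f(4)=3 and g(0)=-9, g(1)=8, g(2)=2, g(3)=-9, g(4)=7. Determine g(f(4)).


-9


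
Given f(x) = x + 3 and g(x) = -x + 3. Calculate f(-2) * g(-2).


5


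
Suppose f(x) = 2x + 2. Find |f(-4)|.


f(-4) = -6
|-6| = 6

6


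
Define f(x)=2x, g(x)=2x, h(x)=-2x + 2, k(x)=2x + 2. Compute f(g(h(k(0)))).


-8


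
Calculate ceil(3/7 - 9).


3/7 = 0.4286
0.4286 - 9 = -8.5714
ceil(-8.5714) = -8

-8


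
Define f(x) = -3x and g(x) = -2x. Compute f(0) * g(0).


f(0) = 0
g(0) = 0
Product = 0

0


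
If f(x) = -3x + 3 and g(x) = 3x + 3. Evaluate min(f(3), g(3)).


f(3) = -6
g(3) = 12
min = -6

-6


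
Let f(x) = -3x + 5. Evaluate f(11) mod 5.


f(11) = -28
-28 mod 5 = 2

2


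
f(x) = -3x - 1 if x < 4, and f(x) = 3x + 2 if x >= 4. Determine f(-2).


-2 satisfies x < 4
f(-2) = 5

5


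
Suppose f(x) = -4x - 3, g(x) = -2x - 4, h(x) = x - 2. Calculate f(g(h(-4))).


h(-4) = -6
g(-6) = 8
f(8) = -35

-35


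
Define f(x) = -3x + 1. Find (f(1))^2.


4


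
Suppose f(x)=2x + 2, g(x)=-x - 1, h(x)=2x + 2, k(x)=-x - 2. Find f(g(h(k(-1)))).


k(-1) = -1
h(-1) = 0
g(0) = -1
f(-1) = 0

0


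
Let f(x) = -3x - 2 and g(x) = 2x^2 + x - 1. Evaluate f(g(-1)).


g(-1) = 0
f(0) = -2

-2


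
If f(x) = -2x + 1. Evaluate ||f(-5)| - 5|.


6


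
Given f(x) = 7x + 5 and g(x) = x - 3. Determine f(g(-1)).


g(-1) = -4
f(-4) = -23

-23


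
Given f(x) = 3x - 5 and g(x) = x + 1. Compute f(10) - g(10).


f(10) = 25
g(10) = 11
Difference = 14

14


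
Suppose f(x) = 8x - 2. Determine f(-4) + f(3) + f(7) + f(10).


f(-4) = -34
f(3) = 22
f(7) = 54
f(10) = 78
Sum = 120

120


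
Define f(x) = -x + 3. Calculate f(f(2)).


f(2) = 1
f(1) = 2

2


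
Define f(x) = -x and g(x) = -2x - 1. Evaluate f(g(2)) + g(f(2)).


f(g(2)) = 5
g(f(2)) = 3
Sum = 8

8


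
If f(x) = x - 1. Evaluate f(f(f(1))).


f(1) = 0
f(0) = -1
f(-1) = -2

-2


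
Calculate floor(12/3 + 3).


12/3 = 4
4 + 3 = 7
floor(7) = 7

7


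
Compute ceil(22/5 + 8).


22/5 = 4.4
4.4 + 8 = 12.4
ceil(12.4) = 13

13


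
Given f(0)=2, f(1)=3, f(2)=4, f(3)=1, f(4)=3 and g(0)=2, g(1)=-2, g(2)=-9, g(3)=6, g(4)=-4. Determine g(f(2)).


-4


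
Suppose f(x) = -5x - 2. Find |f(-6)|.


28


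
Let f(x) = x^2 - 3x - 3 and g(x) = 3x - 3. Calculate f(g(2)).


g(2) = 3
f(3) = 1*(3)^2 - 3*(3) - 3 = -3

-3


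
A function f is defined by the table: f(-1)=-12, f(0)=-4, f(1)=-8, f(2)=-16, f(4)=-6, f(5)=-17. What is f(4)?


Reading from the table at x = 4

-6


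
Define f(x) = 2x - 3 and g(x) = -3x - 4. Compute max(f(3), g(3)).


f(3) = 3
g(3) = -13
max = 3

3


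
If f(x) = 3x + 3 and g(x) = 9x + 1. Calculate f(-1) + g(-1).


f(-1) = 0
g(-1) = -8
Sum = -8

-8


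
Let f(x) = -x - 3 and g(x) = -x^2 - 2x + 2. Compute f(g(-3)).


g(-3) = -1
f(-1) = -2

-2


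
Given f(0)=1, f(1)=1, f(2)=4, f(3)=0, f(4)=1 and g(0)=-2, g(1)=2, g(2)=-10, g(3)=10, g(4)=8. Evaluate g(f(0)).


f(0) = 1
g(1) = 2

2


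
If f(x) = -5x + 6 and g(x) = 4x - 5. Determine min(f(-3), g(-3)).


-17


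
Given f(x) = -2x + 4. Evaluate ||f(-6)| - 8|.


f(-6) = 16
|16| = 16
|16 - 8| = 8

8


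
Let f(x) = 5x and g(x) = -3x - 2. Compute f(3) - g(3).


f(3) = 15
g(3) = -11
Difference = 26

26


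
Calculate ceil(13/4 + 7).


13/4 = 3.25
3.25 + 7 = 10.25
ceil(10.25) = 11

11


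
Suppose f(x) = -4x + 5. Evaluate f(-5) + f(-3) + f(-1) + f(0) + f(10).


f(-5) = 25
f(-3) = 17
f(-1) = 9
f(0) = 5
f(10) = -35
Sum = 21

21


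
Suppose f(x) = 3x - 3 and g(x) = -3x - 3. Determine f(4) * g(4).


f(4) = 9
g(4) = -15
Product = -135

-135


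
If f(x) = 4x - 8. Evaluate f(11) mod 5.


f(11) = 36
36 mod 5 = 1

1


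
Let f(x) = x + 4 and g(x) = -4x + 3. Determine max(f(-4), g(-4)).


f(-4) = 0
g(-4) = 19
max = 19

19


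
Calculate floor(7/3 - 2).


0


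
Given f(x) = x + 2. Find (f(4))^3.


216


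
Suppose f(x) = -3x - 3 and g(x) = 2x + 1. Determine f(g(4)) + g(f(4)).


f(g(4)) = -30
g(f(4)) = -29
Sum = -59

-59


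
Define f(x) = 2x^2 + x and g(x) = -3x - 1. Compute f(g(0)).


g(0) = -1
f(-1) = 2*(-1)^2 + 1*(-1) = 1

1


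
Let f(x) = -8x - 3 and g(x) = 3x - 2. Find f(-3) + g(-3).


f(-3) = 21
g(-3) = -11
Sum = 10

10


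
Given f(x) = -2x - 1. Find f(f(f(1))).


f(1) = -3
f(-3) = 5
f(5) = -11

-11


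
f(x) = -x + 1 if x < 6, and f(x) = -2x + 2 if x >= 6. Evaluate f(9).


-16


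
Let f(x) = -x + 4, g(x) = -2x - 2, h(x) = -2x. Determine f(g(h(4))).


h(4) = -8
g(-8) = 14
f(14) = -10

-10


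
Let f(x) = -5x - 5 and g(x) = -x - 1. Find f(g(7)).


g(7) = -8
f(-8) = 35

35


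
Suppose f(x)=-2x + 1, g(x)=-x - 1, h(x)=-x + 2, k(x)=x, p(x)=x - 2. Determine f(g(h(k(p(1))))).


p(1) = -1
k(-1) = -1
h(-1) = 3
g(3) = -4
f(-4) = 9

9


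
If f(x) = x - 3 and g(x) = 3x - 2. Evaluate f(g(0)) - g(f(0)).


f(g(0)) = -5
g(f(0)) = -11
Difference = 6

6


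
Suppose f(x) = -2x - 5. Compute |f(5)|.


15


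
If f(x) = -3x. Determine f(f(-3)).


f(-3) = 9
f(9) = -27

-27


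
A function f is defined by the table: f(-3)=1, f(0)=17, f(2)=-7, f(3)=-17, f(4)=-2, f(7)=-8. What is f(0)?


Reading from the table at x = 0

17


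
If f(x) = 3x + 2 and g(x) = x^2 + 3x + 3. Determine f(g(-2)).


g(-2) = 1
f(1) = 5

5


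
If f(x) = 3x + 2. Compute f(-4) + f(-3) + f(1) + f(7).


f(-4) = -10
f(-3) = -7
f(1) = 5
f(7) = 23
Sum = 11

11


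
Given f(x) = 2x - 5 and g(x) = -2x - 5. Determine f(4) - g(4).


f(4) = 3
g(4) = -13
Difference = 16

16


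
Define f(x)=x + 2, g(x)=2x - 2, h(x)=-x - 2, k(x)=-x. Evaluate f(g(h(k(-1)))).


k(-1) = 1
h(1) = -3
g(-3) = -8
f(-8) = -6

-6


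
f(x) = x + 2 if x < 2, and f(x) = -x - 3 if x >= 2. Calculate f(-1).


-1 satisfies x < 2
f(-1) = 1

1


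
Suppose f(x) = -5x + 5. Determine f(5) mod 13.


f(5) = -20
-20 mod 13 = 6

6


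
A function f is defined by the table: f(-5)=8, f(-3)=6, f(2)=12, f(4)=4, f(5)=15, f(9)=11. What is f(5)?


Reading from the table at x = 5

15


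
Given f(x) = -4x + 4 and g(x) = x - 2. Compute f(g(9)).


g(9) = 7
f(7) = -24

-24


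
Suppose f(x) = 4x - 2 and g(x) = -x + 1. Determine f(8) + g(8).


f(8) = 30
g(8) = -7
Sum = 23

23


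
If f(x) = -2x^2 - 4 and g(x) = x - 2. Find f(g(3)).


g(3) = 1
f(1) = (-2)*(1)^2 - 4 = -6

-6


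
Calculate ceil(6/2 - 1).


6/2 = 3
3 - 1 = 2
ceil(2) = 2

2


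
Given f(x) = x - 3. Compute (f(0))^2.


f(0) = -3
(-3)^2 = 9

9


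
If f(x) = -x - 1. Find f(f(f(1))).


f(1) = -2
f(-2) = 1
f(1) = -2

-2


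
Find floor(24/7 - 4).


-1


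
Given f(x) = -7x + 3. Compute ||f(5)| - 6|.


f(5) = -32
|-32| = 32
|32 - 6| = 26

26


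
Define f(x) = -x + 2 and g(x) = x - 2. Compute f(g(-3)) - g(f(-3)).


4


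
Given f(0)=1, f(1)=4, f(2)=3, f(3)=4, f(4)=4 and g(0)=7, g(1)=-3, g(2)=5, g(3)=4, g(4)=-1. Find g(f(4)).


f(4) = 4
g(4) = -1

-1


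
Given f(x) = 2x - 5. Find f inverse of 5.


Solve 2x - 5 = 5
x = (5 + 5) / 2 = 5

5


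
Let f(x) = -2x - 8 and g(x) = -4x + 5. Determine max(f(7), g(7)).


f(7) = -22
g(7) = -23
max = -22

-22


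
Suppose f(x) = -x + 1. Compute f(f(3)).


f(3) = -2
f(-2) = 3

3


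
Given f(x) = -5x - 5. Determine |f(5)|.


f(5) = -30
|-30| = 30

30


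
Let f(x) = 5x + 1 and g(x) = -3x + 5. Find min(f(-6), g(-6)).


-29


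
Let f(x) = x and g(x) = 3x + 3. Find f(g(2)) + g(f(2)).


f(g(2)) = 9
g(f(2)) = 9
Sum = 18

18


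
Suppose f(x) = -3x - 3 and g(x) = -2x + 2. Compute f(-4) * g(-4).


90


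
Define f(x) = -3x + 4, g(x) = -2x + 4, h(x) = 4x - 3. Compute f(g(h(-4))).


h(-4) = -19
g(-19) = 42
f(42) = -122

-122


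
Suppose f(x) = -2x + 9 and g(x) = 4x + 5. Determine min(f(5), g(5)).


f(5) = -1
g(5) = 25
min = -1

-1


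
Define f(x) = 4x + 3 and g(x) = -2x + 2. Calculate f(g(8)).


-53


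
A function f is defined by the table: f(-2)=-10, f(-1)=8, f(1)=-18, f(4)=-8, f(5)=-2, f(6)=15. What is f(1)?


Reading from the table at x = 1

-18


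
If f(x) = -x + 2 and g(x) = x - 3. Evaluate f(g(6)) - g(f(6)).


f(g(6)) = -1
g(f(6)) = -7
Difference = 6

6


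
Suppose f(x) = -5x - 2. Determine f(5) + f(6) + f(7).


f(5) = -27
f(6) = -32
f(7) = -37
Sum = -96

-96


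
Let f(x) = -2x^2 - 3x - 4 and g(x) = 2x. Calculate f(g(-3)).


-58


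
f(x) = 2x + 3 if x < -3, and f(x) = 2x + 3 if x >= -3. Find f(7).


17


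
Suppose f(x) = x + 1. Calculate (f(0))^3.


1


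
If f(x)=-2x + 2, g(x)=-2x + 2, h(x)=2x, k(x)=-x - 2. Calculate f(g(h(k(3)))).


k(3) = -5
h(-5) = -10
g(-10) = 22
f(22) = -42

-42


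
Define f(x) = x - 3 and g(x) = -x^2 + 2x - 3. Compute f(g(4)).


g(4) = -11
f(-11) = -14

-14


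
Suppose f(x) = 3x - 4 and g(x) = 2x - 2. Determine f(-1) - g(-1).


f(-1) = -7
g(-1) = -4
Difference = -3

-3


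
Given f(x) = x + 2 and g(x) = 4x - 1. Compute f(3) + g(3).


16


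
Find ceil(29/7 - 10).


29/7 = 4.1429
4.1429 - 10 = -5.8571
ceil(-5.8571) = -5

-5


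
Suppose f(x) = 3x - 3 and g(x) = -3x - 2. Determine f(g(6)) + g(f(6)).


f(g(6)) = -63
g(f(6)) = -47
Sum = -110

-110


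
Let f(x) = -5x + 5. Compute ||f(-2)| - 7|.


f(-2) = 15
|15| = 15
|15 - 7| = 8

8


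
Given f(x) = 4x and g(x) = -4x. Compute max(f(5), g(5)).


f(5) = 20
g(5) = -20
max = 20

20


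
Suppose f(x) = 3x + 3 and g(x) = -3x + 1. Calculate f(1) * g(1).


f(1) = 6
g(1) = -2
Product = -12

-12


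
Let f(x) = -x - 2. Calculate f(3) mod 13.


8


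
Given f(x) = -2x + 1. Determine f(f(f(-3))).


f(-3) = 7
f(7) = -13
f(-13) = 27

27


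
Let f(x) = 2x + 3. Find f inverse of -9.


Solve 2x + 3 = -9
x = (-9 - 3) / 2 = -6

-6


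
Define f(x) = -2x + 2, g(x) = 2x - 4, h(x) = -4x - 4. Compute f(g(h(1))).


h(1) = -8
g(-8) = -20
f(-20) = 42

42


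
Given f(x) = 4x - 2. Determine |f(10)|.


38


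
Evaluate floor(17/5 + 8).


17/5 = 3.4
3.4 + 8 = 11.4
floor(11.4) = 11

11


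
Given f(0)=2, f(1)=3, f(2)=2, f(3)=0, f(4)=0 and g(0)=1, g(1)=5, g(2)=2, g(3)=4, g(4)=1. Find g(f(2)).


f(2) = 2
g(2) = 2

2


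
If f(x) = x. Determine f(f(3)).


f(3) = 3
f(3) = 3

3


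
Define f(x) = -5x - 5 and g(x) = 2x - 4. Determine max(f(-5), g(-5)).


f(-5) = 20
g(-5) = -14
max = 20

20


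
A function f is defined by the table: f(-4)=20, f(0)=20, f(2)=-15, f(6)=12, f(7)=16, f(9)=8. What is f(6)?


Reading from the table at x = 6

12


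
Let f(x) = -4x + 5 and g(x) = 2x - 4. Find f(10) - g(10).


-51


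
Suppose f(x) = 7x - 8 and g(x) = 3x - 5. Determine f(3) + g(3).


f(3) = 13
g(3) = 4
Sum = 17

17


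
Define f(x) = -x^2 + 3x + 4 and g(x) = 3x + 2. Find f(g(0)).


6


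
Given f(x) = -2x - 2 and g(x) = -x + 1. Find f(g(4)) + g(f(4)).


f(g(4)) = 4
g(f(4)) = 11
Sum = 15

15


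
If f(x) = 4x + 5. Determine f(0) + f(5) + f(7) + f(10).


f(0) = 5
f(5) = 25
f(7) = 33
f(10) = 45
Sum = 108

108


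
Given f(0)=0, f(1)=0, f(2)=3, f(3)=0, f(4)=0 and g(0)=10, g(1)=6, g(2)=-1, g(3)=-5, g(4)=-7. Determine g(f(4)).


f(4) = 0
g(0) = 10

10


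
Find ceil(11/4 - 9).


11/4 = 2.75
2.75 - 9 = -6.25
ceil(-6.25) = -6

-6


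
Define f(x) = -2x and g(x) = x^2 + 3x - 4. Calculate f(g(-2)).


12


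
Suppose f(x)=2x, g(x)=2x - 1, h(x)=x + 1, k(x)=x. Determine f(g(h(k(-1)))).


k(-1) = -1
h(-1) = 0
g(0) = -1
f(-1) = -2

-2


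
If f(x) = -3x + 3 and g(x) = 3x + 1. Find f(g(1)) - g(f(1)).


f(g(1)) = -9
g(f(1)) = 1
Difference = -10

-10


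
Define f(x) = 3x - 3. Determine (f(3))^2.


f(3) = 6
(6)^2 = 36

36


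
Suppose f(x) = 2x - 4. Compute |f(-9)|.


f(-9) = -22
|-22| = 22

22


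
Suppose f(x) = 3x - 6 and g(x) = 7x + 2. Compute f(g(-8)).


g(-8) = -54
f(-54) = -168

-168


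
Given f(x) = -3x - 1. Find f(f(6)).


f(6) = -19
f(-19) = 56

56


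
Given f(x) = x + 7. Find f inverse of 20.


Solve x + 7 = 20
x = (20 - 7) / 1 = 13

13


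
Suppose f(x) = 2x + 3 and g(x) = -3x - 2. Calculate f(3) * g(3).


f(3) = 9
g(3) = -11
Product = -99

-99


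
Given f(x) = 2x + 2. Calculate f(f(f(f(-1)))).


f(-1) = 0
f(0) = 2
f(2) = 6
f(6) = 14

14


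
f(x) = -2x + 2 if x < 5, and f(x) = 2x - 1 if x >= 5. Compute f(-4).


-4 satisfies x < 5
f(-4) = 10

10


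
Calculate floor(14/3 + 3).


14/3 = 4.6667
4.6667 + 3 = 7.6667
floor(7.6667) = 7

7


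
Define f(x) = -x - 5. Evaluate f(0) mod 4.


f(0) = -5
-5 mod 4 = 3

3


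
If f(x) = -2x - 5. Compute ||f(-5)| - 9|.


f(-5) = 5
|5| = 5
|5 - 9| = 4

4


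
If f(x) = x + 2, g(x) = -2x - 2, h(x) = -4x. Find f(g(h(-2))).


h(-2) = 8
g(8) = -18
f(-18) = -16

-16


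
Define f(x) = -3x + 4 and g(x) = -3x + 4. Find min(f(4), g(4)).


-8


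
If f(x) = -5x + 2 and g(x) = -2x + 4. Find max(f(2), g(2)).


f(2) = -8
g(2) = 0
max = 0

0


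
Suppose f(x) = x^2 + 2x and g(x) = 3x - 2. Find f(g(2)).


g(2) = 4
f(4) = 1*(4)^2 + 2*(4) = 24

24


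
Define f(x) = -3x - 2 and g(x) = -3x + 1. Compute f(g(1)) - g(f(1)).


-12


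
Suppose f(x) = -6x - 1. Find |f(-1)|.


5


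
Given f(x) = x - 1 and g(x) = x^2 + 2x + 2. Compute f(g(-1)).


0


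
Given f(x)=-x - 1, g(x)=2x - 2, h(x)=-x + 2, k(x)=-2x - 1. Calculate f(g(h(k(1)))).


k(1) = -3
h(-3) = 5
g(5) = 8
f(8) = -9

-9


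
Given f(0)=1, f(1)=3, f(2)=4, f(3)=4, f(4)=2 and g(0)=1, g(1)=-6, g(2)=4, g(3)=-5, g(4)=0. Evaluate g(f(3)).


f(3) = 4
g(4) = 0

0


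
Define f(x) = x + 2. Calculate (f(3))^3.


f(3) = 5
(5)^3 = 125

125


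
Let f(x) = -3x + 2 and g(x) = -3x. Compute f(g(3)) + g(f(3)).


f(g(3)) = 29
g(f(3)) = 21
Sum = 50

50


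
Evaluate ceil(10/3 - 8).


10/3 = 3.3333
3.3333 - 8 = -4.6667
ceil(-4.6667) = -4

-4


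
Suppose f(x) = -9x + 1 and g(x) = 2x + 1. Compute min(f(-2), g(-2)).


f(-2) = 19
g(-2) = -3
min = -3

-3


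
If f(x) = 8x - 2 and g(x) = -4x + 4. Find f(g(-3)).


126


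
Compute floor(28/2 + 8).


28/2 = 14
14 + 8 = 22
floor(22) = 22

22


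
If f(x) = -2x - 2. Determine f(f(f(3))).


f(3) = -8
f(-8) = 14
f(14) = -30

-30


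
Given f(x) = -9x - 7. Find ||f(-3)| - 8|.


f(-3) = 20
|20| = 20
|20 - 8| = 12

12


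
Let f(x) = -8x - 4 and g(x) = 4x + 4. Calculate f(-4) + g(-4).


16


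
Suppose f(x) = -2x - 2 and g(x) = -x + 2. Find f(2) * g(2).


f(2) = -6
g(2) = 0
Product = 0

0


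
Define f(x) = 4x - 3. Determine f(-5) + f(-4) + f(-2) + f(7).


-28


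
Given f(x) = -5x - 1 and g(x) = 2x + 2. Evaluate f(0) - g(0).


-3


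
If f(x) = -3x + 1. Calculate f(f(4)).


f(4) = -11
f(-11) = 34

34


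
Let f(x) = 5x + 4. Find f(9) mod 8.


f(9) = 49
49 mod 8 = 1

1


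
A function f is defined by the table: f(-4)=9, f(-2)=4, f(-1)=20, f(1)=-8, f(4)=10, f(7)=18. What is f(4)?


Reading from the table at x = 4

10


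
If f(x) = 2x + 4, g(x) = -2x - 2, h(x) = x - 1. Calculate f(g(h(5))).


-16


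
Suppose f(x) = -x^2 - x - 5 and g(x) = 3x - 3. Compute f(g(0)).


g(0) = -3
f(-3) = (-1)*(-3)^2 - 1*(-3) - 5 = -11

-11


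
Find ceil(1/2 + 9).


1/2 = 0.5
0.5 + 9 = 9.5
ceil(9.5) = 10

10


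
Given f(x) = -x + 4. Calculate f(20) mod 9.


f(20) = -16
-16 mod 9 = 2

2


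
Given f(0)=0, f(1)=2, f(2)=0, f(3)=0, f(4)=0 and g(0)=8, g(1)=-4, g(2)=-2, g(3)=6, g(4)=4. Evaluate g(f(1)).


-2


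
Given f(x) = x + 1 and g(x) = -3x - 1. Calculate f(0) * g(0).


f(0) = 1
g(0) = -1
Product = -1

-1


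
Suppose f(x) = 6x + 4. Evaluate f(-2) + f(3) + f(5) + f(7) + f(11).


f(-2) = -8
f(3) = 22
f(5) = 34
f(7) = 46
f(11) = 70
Sum = 164

164


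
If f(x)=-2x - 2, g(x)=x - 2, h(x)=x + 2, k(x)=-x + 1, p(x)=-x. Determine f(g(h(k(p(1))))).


p(1) = -1
k(-1) = 2
h(2) = 4
g(4) = 2
f(2) = -6

-6


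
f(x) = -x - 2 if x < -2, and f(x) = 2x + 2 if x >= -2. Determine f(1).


1 satisfies x >= -2
f(1) = 4

4


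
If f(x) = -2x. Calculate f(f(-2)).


f(-2) = 4
f(4) = -8

-8


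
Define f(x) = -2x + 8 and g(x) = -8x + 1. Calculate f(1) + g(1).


-1


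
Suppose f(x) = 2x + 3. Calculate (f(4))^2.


121


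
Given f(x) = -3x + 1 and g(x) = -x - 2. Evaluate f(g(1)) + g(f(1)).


10


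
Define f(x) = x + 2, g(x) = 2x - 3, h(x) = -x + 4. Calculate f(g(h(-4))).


h(-4) = 8
g(8) = 13
f(13) = 15

15


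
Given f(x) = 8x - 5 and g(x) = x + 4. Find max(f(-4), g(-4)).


f(-4) = -37
g(-4) = 0
max = 0

0


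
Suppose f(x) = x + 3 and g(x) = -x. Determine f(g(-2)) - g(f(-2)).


f(g(-2)) = 5
g(f(-2)) = -1
Difference = 6

6


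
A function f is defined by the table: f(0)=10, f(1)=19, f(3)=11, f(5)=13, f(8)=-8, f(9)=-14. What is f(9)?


-14


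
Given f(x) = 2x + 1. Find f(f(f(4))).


f(4) = 9
f(9) = 19
f(19) = 39

39


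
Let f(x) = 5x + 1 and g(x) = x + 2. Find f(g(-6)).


-19


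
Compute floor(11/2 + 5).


11/2 = 5.5
5.5 + 5 = 10.5
floor(10.5) = 10

10


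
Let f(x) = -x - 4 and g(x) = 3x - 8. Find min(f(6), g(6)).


-10


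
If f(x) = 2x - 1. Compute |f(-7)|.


f(-7) = -15
|-15| = 15

15


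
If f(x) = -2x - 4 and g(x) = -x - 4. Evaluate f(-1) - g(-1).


f(-1) = -2
g(-1) = -3
Difference = 1

1


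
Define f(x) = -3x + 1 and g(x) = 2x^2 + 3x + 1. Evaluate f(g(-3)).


g(-3) = 10
f(10) = -29

-29


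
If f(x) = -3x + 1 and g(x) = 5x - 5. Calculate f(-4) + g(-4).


f(-4) = 13
g(-4) = -25
Sum = -12

-12


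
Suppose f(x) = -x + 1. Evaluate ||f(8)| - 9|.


f(8) = -7
|-7| = 7
|7 - 9| = 2

2


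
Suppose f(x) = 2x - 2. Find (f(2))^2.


f(2) = 2
(2)^2 = 4

4


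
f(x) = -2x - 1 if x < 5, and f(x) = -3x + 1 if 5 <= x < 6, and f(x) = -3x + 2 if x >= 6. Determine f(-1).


-1 satisfies x < 5
f(-1) = 1

1


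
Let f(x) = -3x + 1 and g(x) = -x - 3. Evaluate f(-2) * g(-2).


f(-2) = 7
g(-2) = -1
Product = -7

-7


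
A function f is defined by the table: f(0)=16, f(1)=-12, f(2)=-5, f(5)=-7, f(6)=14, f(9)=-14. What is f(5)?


Reading from the table at x = 5

-7


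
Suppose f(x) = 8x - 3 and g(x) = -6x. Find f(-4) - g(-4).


f(-4) = -35
g(-4) = 24
Difference = -59

-59


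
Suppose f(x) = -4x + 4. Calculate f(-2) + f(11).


f(-2) = 12
f(11) = -40
Sum = -28

-28


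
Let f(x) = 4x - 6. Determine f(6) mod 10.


f(6) = 18
18 mod 10 = 8

8


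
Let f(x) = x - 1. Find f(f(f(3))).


f(3) = 2
f(2) = 1
f(1) = 0

0


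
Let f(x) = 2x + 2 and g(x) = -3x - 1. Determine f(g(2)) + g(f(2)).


f(g(2)) = -12
g(f(2)) = -19
Sum = -31

-31


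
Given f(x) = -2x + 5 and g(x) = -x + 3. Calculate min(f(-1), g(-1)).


4


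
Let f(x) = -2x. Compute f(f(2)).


f(2) = -4
f(-4) = 8

8


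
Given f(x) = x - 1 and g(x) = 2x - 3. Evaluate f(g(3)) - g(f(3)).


f(g(3)) = 2
g(f(3)) = 1
Difference = 1

1


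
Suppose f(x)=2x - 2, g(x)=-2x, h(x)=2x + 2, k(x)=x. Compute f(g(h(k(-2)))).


k(-2) = -2
h(-2) = -2
g(-2) = 4
f(4) = 6

6


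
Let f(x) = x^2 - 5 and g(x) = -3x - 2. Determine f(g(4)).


g(4) = -14
f(-14) = 1*(-14)^2 - 5 = 191

191


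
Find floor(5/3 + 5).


6


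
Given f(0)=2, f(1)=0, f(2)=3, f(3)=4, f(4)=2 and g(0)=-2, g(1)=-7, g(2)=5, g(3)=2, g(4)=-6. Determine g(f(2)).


2


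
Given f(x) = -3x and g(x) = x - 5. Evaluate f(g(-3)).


g(-3) = -8
f(-8) = 24

24


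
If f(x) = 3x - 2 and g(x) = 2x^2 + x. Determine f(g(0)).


g(0) = 0
f(0) = -2

-2


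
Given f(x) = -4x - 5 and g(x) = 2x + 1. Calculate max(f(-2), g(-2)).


f(-2) = 3
g(-2) = -3
max = 3

3


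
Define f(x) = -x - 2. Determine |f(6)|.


f(6) = -8
|-8| = 8

8


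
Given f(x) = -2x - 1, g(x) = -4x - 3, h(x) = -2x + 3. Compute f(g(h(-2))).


h(-2) = 7
g(7) = -31
f(-31) = 61

61


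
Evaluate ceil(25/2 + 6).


25/2 = 12.5
12.5 + 6 = 18.5
ceil(18.5) = 19

19


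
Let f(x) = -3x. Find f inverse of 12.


Solve -3x = 12
x = (12) / (-3) = -4

-4


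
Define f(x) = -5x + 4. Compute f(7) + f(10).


f(7) = -31
f(10) = -46
Sum = -77

-77


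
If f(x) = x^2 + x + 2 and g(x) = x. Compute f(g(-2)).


g(-2) = -2
f(-2) = 1*(-2)^2 + 1*(-2) + 2 = 4

4


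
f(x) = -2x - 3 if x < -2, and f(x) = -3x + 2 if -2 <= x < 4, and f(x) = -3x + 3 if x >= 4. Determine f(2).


2 satisfies -2 <= x < 4
f(2) = -4

-4


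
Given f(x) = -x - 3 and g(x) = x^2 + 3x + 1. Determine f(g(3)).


g(3) = 19
f(19) = -22

-22
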